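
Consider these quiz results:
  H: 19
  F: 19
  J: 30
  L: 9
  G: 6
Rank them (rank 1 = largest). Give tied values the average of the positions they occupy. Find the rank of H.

2.5

Sorted (descending): 30, 19, 19, 9, 6
The 2 values of 19 occupy positions 2–3 → average rank (2+3)/2 = 2.5.
H has value 19 → rank 2.5.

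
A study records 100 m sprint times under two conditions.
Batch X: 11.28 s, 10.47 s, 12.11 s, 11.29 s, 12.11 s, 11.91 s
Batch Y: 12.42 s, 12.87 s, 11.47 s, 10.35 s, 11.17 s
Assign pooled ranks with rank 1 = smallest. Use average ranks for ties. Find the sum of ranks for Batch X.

35

Sorted (ascending): 10.35, 10.47, 11.17, 11.28, 11.29, 11.47, 11.91, 12.11, 12.11, 12.42, 12.87
The 2 values of 12.11 occupy positions 8–9 → average rank (8+9)/2 = 8.5.
Batch X values → pooled ranks: 11.28→4, 10.47→2, 12.11→8.5, 11.29→5, 12.11→8.5, 11.91→7
Rank sum = 4 + 2 + 8.5 + 5 + 8.5 + 7 = 35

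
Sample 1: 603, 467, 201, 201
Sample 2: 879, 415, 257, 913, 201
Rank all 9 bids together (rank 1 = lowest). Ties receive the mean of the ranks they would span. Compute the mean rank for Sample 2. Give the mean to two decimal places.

Sorted (ascending): 201, 201, 201, 257, 415, 467, 603, 879, 913
The 3 values of 201 occupy positions 1–3 → average rank 2.
Sample 2 values → pooled ranks: 879→8, 415→5, 257→4, 913→9, 201→2
Mean rank = (8 + 5 + 4 + 9 + 2) / 5 = 5.60

5.60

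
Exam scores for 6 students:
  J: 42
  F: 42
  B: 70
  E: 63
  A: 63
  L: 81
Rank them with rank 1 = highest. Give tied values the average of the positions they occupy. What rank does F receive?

5.5

Sorted (descending): 81, 70, 63, 63, 42, 42
The 2 values of 63 occupy positions 3–4 → average rank (3+4)/2 = 3.5.
The 2 values of 42 occupy positions 5–6 → average rank (5+6)/2 = 5.5.
F has value 42 → rank 5.5.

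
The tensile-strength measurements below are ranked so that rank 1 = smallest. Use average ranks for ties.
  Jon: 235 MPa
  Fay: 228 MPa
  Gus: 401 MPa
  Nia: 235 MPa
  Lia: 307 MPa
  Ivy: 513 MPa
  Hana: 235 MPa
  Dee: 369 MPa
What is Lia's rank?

Sorted (ascending): 228, 235, 235, 235, 307, 369, 401, 513
The 3 values of 235 occupy positions 2–4 → average rank 3.
Lia has value 307 MPa → rank 5.

5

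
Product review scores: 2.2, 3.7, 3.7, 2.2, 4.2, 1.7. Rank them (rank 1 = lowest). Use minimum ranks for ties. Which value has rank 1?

Sorted (ascending): 1.7, 2.2, 2.2, 3.7, 3.7, 4.2
The 2 values of 2.2 occupy positions 2–3 → each gets rank 2.
The 2 values of 3.7 occupy positions 4–5 → each gets rank 4.
Rank 1 → value 1.7.

1.7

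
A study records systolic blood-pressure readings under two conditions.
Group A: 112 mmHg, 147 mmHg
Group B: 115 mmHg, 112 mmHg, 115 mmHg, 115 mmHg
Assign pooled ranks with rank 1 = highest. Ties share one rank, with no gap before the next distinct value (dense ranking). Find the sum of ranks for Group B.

9

Sorted (descending): 147, 115, 115, 115, 112, 112
The 3 values of 115 share dense rank 2.
The 2 values of 112 share dense rank 3.
Remaining distinct values take the next consecutive integers.
Group B values → pooled ranks: 115→2, 112→3, 115→2, 115→2
Rank sum = 2 + 3 + 2 + 2 = 9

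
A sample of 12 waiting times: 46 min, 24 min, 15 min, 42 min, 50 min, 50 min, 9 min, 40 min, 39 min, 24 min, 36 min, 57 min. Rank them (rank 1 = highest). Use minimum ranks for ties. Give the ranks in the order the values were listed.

Sorted (descending): 57, 50, 50, 46, 42, 40, 39, 36, 24, 24, 15, 9
The 2 values of 50 occupy positions 2–3 → each gets rank 2.
The 2 values of 24 occupy positions 9–10 → each gets rank 9.

4, 9, 11, 5, 2, 2, 12, 6, 7, 9, 8, 1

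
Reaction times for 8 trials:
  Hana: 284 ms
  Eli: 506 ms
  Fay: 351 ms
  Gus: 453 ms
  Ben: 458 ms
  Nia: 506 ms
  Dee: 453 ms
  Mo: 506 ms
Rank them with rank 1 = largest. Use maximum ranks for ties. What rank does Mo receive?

Sorted (descending): 506, 506, 506, 458, 453, 453, 351, 284
The 3 values of 506 occupy positions 1–3 → each gets rank 3.
The 2 values of 453 occupy positions 5–6 → each gets rank 6.
Mo has value 506 ms → rank 3.

3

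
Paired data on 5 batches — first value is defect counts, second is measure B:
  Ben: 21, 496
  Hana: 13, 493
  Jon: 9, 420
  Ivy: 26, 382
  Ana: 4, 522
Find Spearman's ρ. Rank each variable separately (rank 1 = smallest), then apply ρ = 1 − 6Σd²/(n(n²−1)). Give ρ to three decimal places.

-0.600

Ranks of variable 1: 4, 3, 2, 5, 1
Ranks of variable 2: 4, 3, 2, 1, 5
d = r₁ − r₂: 0, 0, 0, 4, -4
d²: 0, 0, 0, 16, 16; Σd² = 32
ρ = 1 − 6·32/(5·24) = 1 − 192/120 = -0.600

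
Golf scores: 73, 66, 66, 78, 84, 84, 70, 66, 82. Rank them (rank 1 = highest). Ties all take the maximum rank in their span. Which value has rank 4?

Sorted (descending): 84, 84, 82, 78, 73, 70, 66, 66, 66
The 2 values of 84 occupy positions 1–2 → each gets rank 2.
The 3 values of 66 occupy positions 7–9 → each gets rank 9.
Rank 4 → value 78.

78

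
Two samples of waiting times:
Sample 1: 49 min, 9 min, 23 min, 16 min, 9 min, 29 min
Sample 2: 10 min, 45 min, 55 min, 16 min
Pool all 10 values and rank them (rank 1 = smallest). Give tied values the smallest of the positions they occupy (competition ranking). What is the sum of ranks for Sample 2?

25

Sorted (ascending): 9, 9, 10, 16, 16, 23, 29, 45, 49, 55
The 2 values of 9 occupy positions 1–2 → each gets rank 1.
The 2 values of 16 occupy positions 4–5 → each gets rank 4.
Sample 2 values → pooled ranks: 10→3, 45→8, 55→10, 16→4
Rank sum = 3 + 8 + 10 + 4 = 25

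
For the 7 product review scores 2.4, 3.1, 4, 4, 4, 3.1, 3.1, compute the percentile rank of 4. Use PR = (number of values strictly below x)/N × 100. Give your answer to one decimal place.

57.1

N = 7.
Strictly below 4: 4. Equal to 4: 3.
PR = 4/7 × 100 = 57.1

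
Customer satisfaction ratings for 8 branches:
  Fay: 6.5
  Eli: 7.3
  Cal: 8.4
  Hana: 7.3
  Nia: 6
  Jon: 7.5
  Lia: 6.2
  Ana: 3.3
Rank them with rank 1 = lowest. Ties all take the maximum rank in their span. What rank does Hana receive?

6

Sorted (ascending): 3.3, 6, 6.2, 6.5, 7.3, 7.3, 7.5, 8.4
The 2 values of 7.3 occupy positions 5–6 → each gets rank 6.
Hana has value 7.3 → rank 6.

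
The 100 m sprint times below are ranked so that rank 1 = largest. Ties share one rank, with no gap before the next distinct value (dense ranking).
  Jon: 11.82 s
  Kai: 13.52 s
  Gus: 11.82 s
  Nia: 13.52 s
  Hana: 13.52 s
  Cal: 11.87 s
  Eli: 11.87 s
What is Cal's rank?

2

Sorted (descending): 13.52, 13.52, 13.52, 11.87, 11.87, 11.82, 11.82
The 3 values of 13.52 share dense rank 1.
The 2 values of 11.87 share dense rank 2.
The 2 values of 11.82 share dense rank 3.
Cal has value 11.87 s → rank 2.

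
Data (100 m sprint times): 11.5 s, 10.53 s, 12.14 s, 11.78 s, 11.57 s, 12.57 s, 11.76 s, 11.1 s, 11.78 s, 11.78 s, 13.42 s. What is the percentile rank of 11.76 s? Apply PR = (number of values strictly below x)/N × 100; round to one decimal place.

N = 11.
Strictly below 11.76: 4. Equal to 11.76: 1.
PR = 4/11 × 100 = 36.4

36.4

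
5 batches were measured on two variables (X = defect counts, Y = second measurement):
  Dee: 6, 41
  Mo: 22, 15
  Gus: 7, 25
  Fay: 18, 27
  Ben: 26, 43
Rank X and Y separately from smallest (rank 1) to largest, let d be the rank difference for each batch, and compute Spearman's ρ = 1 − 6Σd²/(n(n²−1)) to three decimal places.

Ranks of variable 1: 1, 4, 2, 3, 5
Ranks of variable 2: 4, 1, 2, 3, 5
d = r₁ − r₂: -3, 3, 0, 0, 0
d²: 9, 9, 0, 0, 0; Σd² = 18
ρ = 1 − 6·18/(5·24) = 1 − 108/120 = 0.100

0.100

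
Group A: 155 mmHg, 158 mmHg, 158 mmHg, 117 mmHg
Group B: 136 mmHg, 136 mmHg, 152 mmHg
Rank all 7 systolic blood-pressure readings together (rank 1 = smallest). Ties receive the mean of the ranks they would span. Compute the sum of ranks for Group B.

Sorted (ascending): 117, 136, 136, 152, 155, 158, 158
The 2 values of 136 occupy positions 2–3 → average rank (2+3)/2 = 2.5.
The 2 values of 158 occupy positions 6–7 → average rank (6+7)/2 = 6.5.
Group B values → pooled ranks: 136→2.5, 136→2.5, 152→4
Rank sum = 2.5 + 2.5 + 4 = 9

9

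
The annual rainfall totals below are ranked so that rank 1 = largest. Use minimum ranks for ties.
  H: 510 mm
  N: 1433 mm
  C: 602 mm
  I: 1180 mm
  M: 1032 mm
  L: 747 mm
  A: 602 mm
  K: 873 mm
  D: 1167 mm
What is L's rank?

Sorted (descending): 1433, 1180, 1167, 1032, 873, 747, 602, 602, 510
The 2 values of 602 occupy positions 7–8 → each gets rank 7.
L has value 747 mm → rank 6.

6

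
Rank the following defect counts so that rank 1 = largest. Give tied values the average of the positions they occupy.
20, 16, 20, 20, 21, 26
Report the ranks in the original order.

4, 6, 4, 4, 2, 1

Sorted (descending): 26, 21, 20, 20, 20, 16
The 3 values of 20 occupy positions 3–5 → average rank 4.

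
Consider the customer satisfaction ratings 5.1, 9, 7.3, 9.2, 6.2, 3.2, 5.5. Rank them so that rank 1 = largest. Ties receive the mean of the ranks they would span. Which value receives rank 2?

9

Sorted (descending): 9.2, 9, 7.3, 6.2, 5.5, 5.1, 3.2
No ties — each value takes its position as its rank.
Rank 2 → value 9.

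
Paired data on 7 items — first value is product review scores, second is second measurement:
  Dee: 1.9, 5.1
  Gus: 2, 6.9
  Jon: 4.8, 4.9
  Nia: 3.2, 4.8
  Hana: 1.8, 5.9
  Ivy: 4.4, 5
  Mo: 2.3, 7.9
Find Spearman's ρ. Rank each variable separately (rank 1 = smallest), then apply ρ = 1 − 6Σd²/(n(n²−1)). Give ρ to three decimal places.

-0.571

Ranks of variable 1: 2, 3, 7, 5, 1, 6, 4
Ranks of variable 2: 4, 6, 2, 1, 5, 3, 7
d = r₁ − r₂: -2, -3, 5, 4, -4, 3, -3
d²: 4, 9, 25, 16, 16, 9, 9; Σd² = 88
ρ = 1 − 6·88/(7·48) = 1 − 528/336 = -0.571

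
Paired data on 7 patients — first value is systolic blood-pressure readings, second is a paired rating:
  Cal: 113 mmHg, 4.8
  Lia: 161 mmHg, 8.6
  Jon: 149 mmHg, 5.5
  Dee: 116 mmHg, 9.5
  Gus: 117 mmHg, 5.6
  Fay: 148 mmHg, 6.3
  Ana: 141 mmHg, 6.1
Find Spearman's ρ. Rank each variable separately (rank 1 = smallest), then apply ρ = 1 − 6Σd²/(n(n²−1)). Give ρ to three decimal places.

0.250

Ranks of variable 1: 1, 7, 6, 2, 3, 5, 4
Ranks of variable 2: 1, 6, 2, 7, 3, 5, 4
d = r₁ − r₂: 0, 1, 4, -5, 0, 0, 0
d²: 0, 1, 16, 25, 0, 0, 0; Σd² = 42
ρ = 1 − 6·42/(7·48) = 1 − 252/336 = 0.250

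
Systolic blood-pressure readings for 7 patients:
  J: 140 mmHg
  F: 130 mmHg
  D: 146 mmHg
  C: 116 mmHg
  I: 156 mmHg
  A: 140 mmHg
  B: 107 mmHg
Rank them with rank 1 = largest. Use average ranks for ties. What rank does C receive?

6

Sorted (descending): 156, 146, 140, 140, 130, 116, 107
The 2 values of 140 occupy positions 3–4 → average rank (3+4)/2 = 3.5.
C has value 116 mmHg → rank 6.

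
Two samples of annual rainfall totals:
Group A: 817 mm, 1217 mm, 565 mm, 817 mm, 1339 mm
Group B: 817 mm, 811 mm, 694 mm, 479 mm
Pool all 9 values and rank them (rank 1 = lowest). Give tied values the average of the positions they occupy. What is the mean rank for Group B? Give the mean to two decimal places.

Sorted (ascending): 479, 565, 694, 811, 817, 817, 817, 1217, 1339
The 3 values of 817 occupy positions 5–7 → average rank 6.
Group B values → pooled ranks: 817→6, 811→4, 694→3, 479→1
Mean rank = (6 + 4 + 3 + 1) / 4 = 3.50

3.50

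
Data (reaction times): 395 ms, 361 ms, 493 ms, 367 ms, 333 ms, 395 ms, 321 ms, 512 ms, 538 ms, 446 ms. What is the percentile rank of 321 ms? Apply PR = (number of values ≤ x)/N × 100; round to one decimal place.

10.0

N = 10.
Strictly below 321: 0. Equal to 321: 1.
PR = 1/10 × 100 = 10.0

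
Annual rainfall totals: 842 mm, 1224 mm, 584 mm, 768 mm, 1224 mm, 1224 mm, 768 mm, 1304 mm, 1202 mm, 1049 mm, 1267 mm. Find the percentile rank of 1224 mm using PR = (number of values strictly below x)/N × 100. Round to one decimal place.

N = 11.
Strictly below 1224: 6. Equal to 1224: 3.
PR = 6/11 × 100 = 54.5

54.5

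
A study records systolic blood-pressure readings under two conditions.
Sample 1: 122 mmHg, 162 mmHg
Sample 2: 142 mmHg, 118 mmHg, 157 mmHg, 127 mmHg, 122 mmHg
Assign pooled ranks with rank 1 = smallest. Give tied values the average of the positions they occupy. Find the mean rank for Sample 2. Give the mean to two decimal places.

3.70

Sorted (ascending): 118, 122, 122, 127, 142, 157, 162
The 2 values of 122 occupy positions 2–3 → average rank (2+3)/2 = 2.5.
Sample 2 values → pooled ranks: 142→5, 118→1, 157→6, 127→4, 122→2.5
Mean rank = (5 + 1 + 6 + 4 + 2.5) / 5 = 3.70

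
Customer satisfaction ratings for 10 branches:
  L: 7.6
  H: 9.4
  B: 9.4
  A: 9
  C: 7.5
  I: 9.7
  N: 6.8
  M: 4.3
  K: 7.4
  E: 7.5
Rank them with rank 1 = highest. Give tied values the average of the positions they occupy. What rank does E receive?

Sorted (descending): 9.7, 9.4, 9.4, 9, 7.6, 7.5, 7.5, 7.4, 6.8, 4.3
The 2 values of 9.4 occupy positions 2–3 → average rank (2+3)/2 = 2.5.
The 2 values of 7.5 occupy positions 6–7 → average rank (6+7)/2 = 6.5.
E has value 7.5 → rank 6.5.

6.5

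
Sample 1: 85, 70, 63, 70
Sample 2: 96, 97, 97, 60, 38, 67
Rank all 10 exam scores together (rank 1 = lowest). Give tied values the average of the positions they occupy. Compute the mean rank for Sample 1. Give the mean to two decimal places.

Sorted (ascending): 38, 60, 63, 67, 70, 70, 85, 96, 97, 97
The 2 values of 70 occupy positions 5–6 → average rank (5+6)/2 = 5.5.
The 2 values of 97 occupy positions 9–10 → average rank (9+10)/2 = 9.5.
Sample 1 values → pooled ranks: 85→7, 70→5.5, 63→3, 70→5.5
Mean rank = (7 + 5.5 + 3 + 5.5) / 4 = 5.25

5.25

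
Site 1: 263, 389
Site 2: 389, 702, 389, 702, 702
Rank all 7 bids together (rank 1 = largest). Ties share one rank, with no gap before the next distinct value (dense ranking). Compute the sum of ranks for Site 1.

5

Sorted (descending): 702, 702, 702, 389, 389, 389, 263
The 3 values of 702 share dense rank 1.
The 3 values of 389 share dense rank 2.
Remaining distinct values take the next consecutive integers.
Site 1 values → pooled ranks: 263→3, 389→2
Rank sum = 3 + 2 = 5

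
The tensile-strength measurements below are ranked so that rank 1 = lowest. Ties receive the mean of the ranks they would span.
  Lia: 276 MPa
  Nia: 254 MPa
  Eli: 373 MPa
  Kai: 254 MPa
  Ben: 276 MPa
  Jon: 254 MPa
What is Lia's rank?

4.5

Sorted (ascending): 254, 254, 254, 276, 276, 373
The 3 values of 254 occupy positions 1–3 → average rank 2.
The 2 values of 276 occupy positions 4–5 → average rank (4+5)/2 = 4.5.
Lia has value 276 MPa → rank 4.5.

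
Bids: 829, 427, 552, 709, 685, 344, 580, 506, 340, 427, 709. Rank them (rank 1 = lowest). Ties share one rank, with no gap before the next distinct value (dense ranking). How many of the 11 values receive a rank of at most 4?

Sorted (ascending): 340, 344, 427, 427, 506, 552, 580, 685, 709, 709, 829
The 2 values of 427 share dense rank 3.
The 2 values of 709 share dense rank 8.
Remaining distinct values take the next consecutive integers.
Ranks ≤ 4: {1, 2, 3, 3, 4} → 5 values.

5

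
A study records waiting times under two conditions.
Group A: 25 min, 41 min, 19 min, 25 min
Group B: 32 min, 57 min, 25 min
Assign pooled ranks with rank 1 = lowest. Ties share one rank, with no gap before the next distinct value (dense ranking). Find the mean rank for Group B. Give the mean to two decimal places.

3.33

Sorted (ascending): 19, 25, 25, 25, 32, 41, 57
The 3 values of 25 share dense rank 2.
Remaining distinct values take the next consecutive integers.
Group B values → pooled ranks: 32→3, 57→5, 25→2
Mean rank = (3 + 5 + 2) / 3 = 3.33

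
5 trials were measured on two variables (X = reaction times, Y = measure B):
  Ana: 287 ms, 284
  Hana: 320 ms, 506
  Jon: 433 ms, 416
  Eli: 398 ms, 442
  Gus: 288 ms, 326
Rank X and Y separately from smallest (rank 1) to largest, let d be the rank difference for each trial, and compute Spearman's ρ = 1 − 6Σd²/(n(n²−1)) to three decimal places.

0.600

Ranks of variable 1: 1, 3, 5, 4, 2
Ranks of variable 2: 1, 5, 3, 4, 2
d = r₁ − r₂: 0, -2, 2, 0, 0
d²: 0, 4, 4, 0, 0; Σd² = 8
ρ = 1 − 6·8/(5·24) = 1 − 48/120 = 0.600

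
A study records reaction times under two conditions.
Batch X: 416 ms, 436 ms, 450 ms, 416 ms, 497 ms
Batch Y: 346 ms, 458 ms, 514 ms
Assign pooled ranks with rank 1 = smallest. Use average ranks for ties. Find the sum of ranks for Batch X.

Sorted (ascending): 346, 416, 416, 436, 450, 458, 497, 514
The 2 values of 416 occupy positions 2–3 → average rank (2+3)/2 = 2.5.
Batch X values → pooled ranks: 416→2.5, 436→4, 450→5, 416→2.5, 497→7
Rank sum = 2.5 + 4 + 5 + 2.5 + 7 = 21

21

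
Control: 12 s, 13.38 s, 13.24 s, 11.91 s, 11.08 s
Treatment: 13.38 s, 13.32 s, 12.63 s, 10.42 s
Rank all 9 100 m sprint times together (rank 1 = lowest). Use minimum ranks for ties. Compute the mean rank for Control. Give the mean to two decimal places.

Sorted (ascending): 10.42, 11.08, 11.91, 12, 12.63, 13.24, 13.32, 13.38, 13.38
The 2 values of 13.38 occupy positions 8–9 → each gets rank 8.
Control values → pooled ranks: 12→4, 13.38→8, 13.24→6, 11.91→3, 11.08→2
Mean rank = (4 + 8 + 6 + 3 + 2) / 5 = 4.60

4.60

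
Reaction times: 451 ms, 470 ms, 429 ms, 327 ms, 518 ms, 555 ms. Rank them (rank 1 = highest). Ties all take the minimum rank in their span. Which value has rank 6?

Sorted (descending): 555, 518, 470, 451, 429, 327
No ties — each value takes its position as its rank.
Rank 6 → value 327.

327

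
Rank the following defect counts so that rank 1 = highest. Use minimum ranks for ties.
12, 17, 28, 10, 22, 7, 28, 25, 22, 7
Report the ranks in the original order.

Sorted (descending): 28, 28, 25, 22, 22, 17, 12, 10, 7, 7
The 2 values of 28 occupy positions 1–2 → each gets rank 1.
The 2 values of 22 occupy positions 4–5 → each gets rank 4.
The 2 values of 7 occupy positions 9–10 → each gets rank 9.

7, 6, 1, 8, 4, 9, 1, 3, 4, 9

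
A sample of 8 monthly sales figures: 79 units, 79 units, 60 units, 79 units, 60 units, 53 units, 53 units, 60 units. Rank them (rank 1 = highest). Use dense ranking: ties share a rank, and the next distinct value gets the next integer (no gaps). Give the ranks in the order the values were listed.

Sorted (descending): 79, 79, 79, 60, 60, 60, 53, 53
The 3 values of 79 share dense rank 1.
The 3 values of 60 share dense rank 2.
The 2 values of 53 share dense rank 3.

1, 1, 2, 1, 2, 3, 3, 2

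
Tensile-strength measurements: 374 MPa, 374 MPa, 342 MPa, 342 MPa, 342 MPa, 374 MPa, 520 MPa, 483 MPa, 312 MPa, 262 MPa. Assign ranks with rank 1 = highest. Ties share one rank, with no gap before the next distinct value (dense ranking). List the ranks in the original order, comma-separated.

Sorted (descending): 520, 483, 374, 374, 374, 342, 342, 342, 312, 262
The 3 values of 374 share dense rank 3.
The 3 values of 342 share dense rank 4.
Remaining distinct values take the next consecutive integers.

3, 3, 4, 4, 4, 3, 1, 2, 5, 6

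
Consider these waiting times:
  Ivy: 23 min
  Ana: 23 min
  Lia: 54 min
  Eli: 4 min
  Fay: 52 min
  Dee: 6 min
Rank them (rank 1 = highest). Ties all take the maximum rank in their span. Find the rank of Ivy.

Sorted (descending): 54, 52, 23, 23, 6, 4
The 2 values of 23 occupy positions 3–4 → each gets rank 4.
Ivy has value 23 min → rank 4.

4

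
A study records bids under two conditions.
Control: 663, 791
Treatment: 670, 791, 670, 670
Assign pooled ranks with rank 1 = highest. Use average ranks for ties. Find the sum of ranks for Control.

Sorted (descending): 791, 791, 670, 670, 670, 663
The 2 values of 791 occupy positions 1–2 → average rank (1+2)/2 = 1.5.
The 3 values of 670 occupy positions 3–5 → average rank 4.
Control values → pooled ranks: 663→6, 791→1.5
Rank sum = 6 + 1.5 = 7.5

7.5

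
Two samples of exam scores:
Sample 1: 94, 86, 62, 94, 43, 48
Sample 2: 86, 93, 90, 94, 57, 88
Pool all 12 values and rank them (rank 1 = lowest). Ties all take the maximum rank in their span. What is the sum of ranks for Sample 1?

Sorted (ascending): 43, 48, 57, 62, 86, 86, 88, 90, 93, 94, 94, 94
The 2 values of 86 occupy positions 5–6 → each gets rank 6.
The 3 values of 94 occupy positions 10–12 → each gets rank 12.
Sample 1 values → pooled ranks: 94→12, 86→6, 62→4, 94→12, 43→1, 48→2
Rank sum = 12 + 6 + 4 + 12 + 1 + 2 = 37

37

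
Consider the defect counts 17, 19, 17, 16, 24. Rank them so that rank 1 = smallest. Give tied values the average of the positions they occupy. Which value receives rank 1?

Sorted (ascending): 16, 17, 17, 19, 24
The 2 values of 17 occupy positions 2–3 → average rank (2+3)/2 = 2.5.
Rank 1 → value 16.

16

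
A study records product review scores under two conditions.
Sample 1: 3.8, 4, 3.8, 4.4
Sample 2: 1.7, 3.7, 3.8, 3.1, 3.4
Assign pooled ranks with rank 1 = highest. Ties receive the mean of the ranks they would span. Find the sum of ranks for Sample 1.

Sorted (descending): 4.4, 4, 3.8, 3.8, 3.8, 3.7, 3.4, 3.1, 1.7
The 3 values of 3.8 occupy positions 3–5 → average rank 4.
Sample 1 values → pooled ranks: 3.8→4, 4→2, 3.8→4, 4.4→1
Rank sum = 4 + 2 + 4 + 1 = 11

11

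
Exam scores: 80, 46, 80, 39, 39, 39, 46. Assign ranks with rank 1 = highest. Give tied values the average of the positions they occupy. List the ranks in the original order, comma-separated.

Sorted (descending): 80, 80, 46, 46, 39, 39, 39
The 2 values of 80 occupy positions 1–2 → average rank (1+2)/2 = 1.5.
The 2 values of 46 occupy positions 3–4 → average rank (3+4)/2 = 3.5.
The 3 values of 39 occupy positions 5–7 → average rank 6.

1.5, 3.5, 1.5, 6, 6, 6, 3.5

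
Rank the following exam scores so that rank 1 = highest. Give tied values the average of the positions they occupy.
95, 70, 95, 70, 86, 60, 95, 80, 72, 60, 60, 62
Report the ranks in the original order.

Sorted (descending): 95, 95, 95, 86, 80, 72, 70, 70, 62, 60, 60, 60
The 3 values of 95 occupy positions 1–3 → average rank 2.
The 2 values of 70 occupy positions 7–8 → average rank (7+8)/2 = 7.5.
The 3 values of 60 occupy positions 10–12 → average rank 11.

2, 7.5, 2, 7.5, 4, 11, 2, 5, 6, 11, 11, 9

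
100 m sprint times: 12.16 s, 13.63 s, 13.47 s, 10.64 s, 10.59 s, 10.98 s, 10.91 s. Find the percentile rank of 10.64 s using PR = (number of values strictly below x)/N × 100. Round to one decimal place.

14.3

N = 7.
Strictly below 10.64: 1. Equal to 10.64: 1.
PR = 1/7 × 100 = 14.3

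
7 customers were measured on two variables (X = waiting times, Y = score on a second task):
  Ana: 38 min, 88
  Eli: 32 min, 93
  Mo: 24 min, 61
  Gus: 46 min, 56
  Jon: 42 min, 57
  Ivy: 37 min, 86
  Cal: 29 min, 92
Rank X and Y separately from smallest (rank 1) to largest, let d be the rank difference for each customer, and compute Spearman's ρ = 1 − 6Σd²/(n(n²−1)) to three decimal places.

Ranks of variable 1: 5, 3, 1, 7, 6, 4, 2
Ranks of variable 2: 5, 7, 3, 1, 2, 4, 6
d = r₁ − r₂: 0, -4, -2, 6, 4, 0, -4
d²: 0, 16, 4, 36, 16, 0, 16; Σd² = 88
ρ = 1 − 6·88/(7·48) = 1 − 528/336 = -0.571

-0.571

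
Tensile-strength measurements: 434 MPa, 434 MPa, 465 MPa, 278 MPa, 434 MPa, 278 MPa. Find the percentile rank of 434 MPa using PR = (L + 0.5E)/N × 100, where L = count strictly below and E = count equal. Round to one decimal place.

58.3

N = 6.
Strictly below 434: 2. Equal to 434: 3.
PR = (2 + 0.5·3)/6 × 100 = 58.3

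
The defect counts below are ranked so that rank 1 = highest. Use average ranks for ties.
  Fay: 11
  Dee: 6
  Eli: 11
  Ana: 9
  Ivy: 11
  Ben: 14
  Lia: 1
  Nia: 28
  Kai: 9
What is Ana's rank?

Sorted (descending): 28, 14, 11, 11, 11, 9, 9, 6, 1
The 3 values of 11 occupy positions 3–5 → average rank 4.
The 2 values of 9 occupy positions 6–7 → average rank (6+7)/2 = 6.5.
Ana has value 9 → rank 6.5.

6.5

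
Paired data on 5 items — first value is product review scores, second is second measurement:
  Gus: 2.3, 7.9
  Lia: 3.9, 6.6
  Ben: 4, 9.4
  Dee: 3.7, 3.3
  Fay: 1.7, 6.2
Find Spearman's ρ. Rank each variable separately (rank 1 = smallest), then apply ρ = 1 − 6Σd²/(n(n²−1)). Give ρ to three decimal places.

0.500

Ranks of variable 1: 2, 4, 5, 3, 1
Ranks of variable 2: 4, 3, 5, 1, 2
d = r₁ − r₂: -2, 1, 0, 2, -1
d²: 4, 1, 0, 4, 1; Σd² = 10
ρ = 1 − 6·10/(5·24) = 1 − 60/120 = 0.500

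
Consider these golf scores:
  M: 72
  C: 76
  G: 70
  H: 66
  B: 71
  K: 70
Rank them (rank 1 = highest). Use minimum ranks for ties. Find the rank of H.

6

Sorted (descending): 76, 72, 71, 70, 70, 66
The 2 values of 70 occupy positions 4–5 → each gets rank 4.
H has value 66 → rank 6.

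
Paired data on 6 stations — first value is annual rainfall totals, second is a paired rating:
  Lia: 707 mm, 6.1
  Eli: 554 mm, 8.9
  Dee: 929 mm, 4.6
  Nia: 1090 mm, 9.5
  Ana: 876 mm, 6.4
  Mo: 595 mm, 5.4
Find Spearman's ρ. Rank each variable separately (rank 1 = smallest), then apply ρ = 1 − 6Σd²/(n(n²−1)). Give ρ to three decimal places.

Ranks of variable 1: 3, 1, 5, 6, 4, 2
Ranks of variable 2: 3, 5, 1, 6, 4, 2
d = r₁ − r₂: 0, -4, 4, 0, 0, 0
d²: 0, 16, 16, 0, 0, 0; Σd² = 32
ρ = 1 − 6·32/(6·35) = 1 − 192/210 = 0.086

0.086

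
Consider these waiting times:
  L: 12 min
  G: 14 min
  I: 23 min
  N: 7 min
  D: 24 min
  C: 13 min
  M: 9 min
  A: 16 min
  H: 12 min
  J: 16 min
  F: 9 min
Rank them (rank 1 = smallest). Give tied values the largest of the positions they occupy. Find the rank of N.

Sorted (ascending): 7, 9, 9, 12, 12, 13, 14, 16, 16, 23, 24
The 2 values of 9 occupy positions 2–3 → each gets rank 3.
The 2 values of 12 occupy positions 4–5 → each gets rank 5.
The 2 values of 16 occupy positions 8–9 → each gets rank 9.
N has value 7 min → rank 1.

1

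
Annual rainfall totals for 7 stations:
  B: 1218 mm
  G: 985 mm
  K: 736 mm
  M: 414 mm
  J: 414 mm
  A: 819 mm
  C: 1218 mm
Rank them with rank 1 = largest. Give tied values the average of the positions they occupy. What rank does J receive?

Sorted (descending): 1218, 1218, 985, 819, 736, 414, 414
The 2 values of 1218 occupy positions 1–2 → average rank (1+2)/2 = 1.5.
The 2 values of 414 occupy positions 6–7 → average rank (6+7)/2 = 6.5.
J has value 414 mm → rank 6.5.

6.5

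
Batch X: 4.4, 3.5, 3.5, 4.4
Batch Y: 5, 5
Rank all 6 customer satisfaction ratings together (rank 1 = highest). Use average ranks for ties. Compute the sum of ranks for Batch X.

18

Sorted (descending): 5, 5, 4.4, 4.4, 3.5, 3.5
The 2 values of 5 occupy positions 1–2 → average rank (1+2)/2 = 1.5.
The 2 values of 4.4 occupy positions 3–4 → average rank (3+4)/2 = 3.5.
The 2 values of 3.5 occupy positions 5–6 → average rank (5+6)/2 = 5.5.
Batch X values → pooled ranks: 4.4→3.5, 3.5→5.5, 3.5→5.5, 4.4→3.5
Rank sum = 3.5 + 5.5 + 5.5 + 3.5 = 18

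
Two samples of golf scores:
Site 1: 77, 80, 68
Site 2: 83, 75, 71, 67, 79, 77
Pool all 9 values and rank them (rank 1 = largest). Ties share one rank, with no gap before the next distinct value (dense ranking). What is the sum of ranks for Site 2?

27

Sorted (descending): 83, 80, 79, 77, 77, 75, 71, 68, 67
The 2 values of 77 share dense rank 4.
Remaining distinct values take the next consecutive integers.
Site 2 values → pooled ranks: 83→1, 75→5, 71→6, 67→8, 79→3, 77→4
Rank sum = 1 + 5 + 6 + 8 + 3 + 4 = 27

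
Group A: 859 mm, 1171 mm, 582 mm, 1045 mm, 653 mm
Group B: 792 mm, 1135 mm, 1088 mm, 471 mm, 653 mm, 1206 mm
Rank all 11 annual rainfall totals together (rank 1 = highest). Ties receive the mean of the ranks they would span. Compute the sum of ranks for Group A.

31.5

Sorted (descending): 1206, 1171, 1135, 1088, 1045, 859, 792, 653, 653, 582, 471
The 2 values of 653 occupy positions 8–9 → average rank (8+9)/2 = 8.5.
Group A values → pooled ranks: 859→6, 1171→2, 582→10, 1045→5, 653→8.5
Rank sum = 6 + 2 + 10 + 5 + 8.5 = 31.5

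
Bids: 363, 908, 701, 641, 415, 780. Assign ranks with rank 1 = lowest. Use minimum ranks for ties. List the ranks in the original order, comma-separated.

1, 6, 4, 3, 2, 5

Sorted (ascending): 363, 415, 641, 701, 780, 908
No ties — each value takes its position as its rank.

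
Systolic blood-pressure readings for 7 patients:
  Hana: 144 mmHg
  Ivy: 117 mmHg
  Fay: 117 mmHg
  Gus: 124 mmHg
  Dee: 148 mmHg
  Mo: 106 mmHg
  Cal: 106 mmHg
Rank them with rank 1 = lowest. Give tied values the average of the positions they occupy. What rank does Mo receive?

Sorted (ascending): 106, 106, 117, 117, 124, 144, 148
The 2 values of 106 occupy positions 1–2 → average rank (1+2)/2 = 1.5.
The 2 values of 117 occupy positions 3–4 → average rank (3+4)/2 = 3.5.
Mo has value 106 mmHg → rank 1.5.

1.5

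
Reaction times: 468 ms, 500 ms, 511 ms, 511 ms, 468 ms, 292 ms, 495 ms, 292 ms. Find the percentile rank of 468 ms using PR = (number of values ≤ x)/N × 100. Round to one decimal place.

N = 8.
Strictly below 468: 2. Equal to 468: 2.
PR = 4/8 × 100 = 50.0

50.0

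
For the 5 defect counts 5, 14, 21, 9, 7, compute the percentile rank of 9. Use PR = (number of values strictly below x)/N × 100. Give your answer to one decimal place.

40.0

N = 5.
Strictly below 9: 2. Equal to 9: 1.
PR = 2/5 × 100 = 40.0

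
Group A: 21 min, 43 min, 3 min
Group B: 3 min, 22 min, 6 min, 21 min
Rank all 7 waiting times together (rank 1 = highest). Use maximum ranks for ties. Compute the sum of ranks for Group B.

Sorted (descending): 43, 22, 21, 21, 6, 3, 3
The 2 values of 21 occupy positions 3–4 → each gets rank 4.
The 2 values of 3 occupy positions 6–7 → each gets rank 7.
Group B values → pooled ranks: 3→7, 22→2, 6→5, 21→4
Rank sum = 7 + 2 + 5 + 4 = 18

18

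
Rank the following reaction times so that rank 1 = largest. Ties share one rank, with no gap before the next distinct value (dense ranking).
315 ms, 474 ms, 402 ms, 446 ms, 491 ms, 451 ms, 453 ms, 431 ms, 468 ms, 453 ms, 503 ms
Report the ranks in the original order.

10, 3, 9, 7, 2, 6, 5, 8, 4, 5, 1

Sorted (descending): 503, 491, 474, 468, 453, 453, 451, 446, 431, 402, 315
The 2 values of 453 share dense rank 5.
Remaining distinct values take the next consecutive integers.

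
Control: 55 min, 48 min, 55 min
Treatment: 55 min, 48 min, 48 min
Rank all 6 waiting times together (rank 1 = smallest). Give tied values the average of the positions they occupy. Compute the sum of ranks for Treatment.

Sorted (ascending): 48, 48, 48, 55, 55, 55
The 3 values of 48 occupy positions 1–3 → average rank 2.
The 3 values of 55 occupy positions 4–6 → average rank 5.
Treatment values → pooled ranks: 55→5, 48→2, 48→2
Rank sum = 5 + 2 + 2 = 9

9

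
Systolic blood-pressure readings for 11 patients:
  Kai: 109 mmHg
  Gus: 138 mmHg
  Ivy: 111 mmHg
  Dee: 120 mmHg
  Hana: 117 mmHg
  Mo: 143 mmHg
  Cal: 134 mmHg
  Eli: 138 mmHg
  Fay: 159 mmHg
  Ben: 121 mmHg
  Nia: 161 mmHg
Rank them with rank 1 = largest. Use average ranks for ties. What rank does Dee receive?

8

Sorted (descending): 161, 159, 143, 138, 138, 134, 121, 120, 117, 111, 109
The 2 values of 138 occupy positions 4–5 → average rank (4+5)/2 = 4.5.
Dee has value 120 mmHg → rank 8.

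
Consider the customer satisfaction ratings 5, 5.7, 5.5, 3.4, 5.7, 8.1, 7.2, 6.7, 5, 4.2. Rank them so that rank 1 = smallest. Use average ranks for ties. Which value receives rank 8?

6.7

Sorted (ascending): 3.4, 4.2, 5, 5, 5.5, 5.7, 5.7, 6.7, 7.2, 8.1
The 2 values of 5 occupy positions 3–4 → average rank (3+4)/2 = 3.5.
The 2 values of 5.7 occupy positions 6–7 → average rank (6+7)/2 = 6.5.
Rank 8 → value 6.7.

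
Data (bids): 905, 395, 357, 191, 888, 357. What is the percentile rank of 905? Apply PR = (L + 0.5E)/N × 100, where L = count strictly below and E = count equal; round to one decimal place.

N = 6.
Strictly below 905: 5. Equal to 905: 1.
PR = (5 + 0.5·1)/6 × 100 = 91.7

91.7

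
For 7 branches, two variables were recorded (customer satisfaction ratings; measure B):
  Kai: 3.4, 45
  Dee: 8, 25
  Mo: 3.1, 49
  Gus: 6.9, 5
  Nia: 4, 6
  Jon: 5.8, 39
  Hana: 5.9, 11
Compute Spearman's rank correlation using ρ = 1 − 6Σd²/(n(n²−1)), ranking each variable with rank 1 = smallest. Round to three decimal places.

-0.643

Ranks of variable 1: 2, 7, 1, 6, 3, 4, 5
Ranks of variable 2: 6, 4, 7, 1, 2, 5, 3
d = r₁ − r₂: -4, 3, -6, 5, 1, -1, 2
d²: 16, 9, 36, 25, 1, 1, 4; Σd² = 92
ρ = 1 − 6·92/(7·48) = 1 − 552/336 = -0.643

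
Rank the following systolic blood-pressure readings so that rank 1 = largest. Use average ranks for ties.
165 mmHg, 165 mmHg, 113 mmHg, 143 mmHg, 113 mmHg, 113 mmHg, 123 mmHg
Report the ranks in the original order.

Sorted (descending): 165, 165, 143, 123, 113, 113, 113
The 2 values of 165 occupy positions 1–2 → average rank (1+2)/2 = 1.5.
The 3 values of 113 occupy positions 5–7 → average rank 6.

1.5, 1.5, 6, 3, 6, 6, 4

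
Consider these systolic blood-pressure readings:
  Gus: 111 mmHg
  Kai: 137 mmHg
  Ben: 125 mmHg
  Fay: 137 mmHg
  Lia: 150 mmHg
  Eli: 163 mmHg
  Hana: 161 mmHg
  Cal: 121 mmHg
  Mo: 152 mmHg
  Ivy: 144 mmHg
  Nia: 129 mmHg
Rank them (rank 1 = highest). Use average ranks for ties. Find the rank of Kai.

Sorted (descending): 163, 161, 152, 150, 144, 137, 137, 129, 125, 121, 111
The 2 values of 137 occupy positions 6–7 → average rank (6+7)/2 = 6.5.
Kai has value 137 mmHg → rank 6.5.

6.5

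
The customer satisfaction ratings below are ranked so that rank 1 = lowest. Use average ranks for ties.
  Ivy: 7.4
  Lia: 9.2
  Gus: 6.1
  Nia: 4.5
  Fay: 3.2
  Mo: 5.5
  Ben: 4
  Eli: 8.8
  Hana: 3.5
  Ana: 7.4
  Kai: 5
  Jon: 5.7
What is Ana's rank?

9.5

Sorted (ascending): 3.2, 3.5, 4, 4.5, 5, 5.5, 5.7, 6.1, 7.4, 7.4, 8.8, 9.2
The 2 values of 7.4 occupy positions 9–10 → average rank (9+10)/2 = 9.5.
Ana has value 7.4 → rank 9.5.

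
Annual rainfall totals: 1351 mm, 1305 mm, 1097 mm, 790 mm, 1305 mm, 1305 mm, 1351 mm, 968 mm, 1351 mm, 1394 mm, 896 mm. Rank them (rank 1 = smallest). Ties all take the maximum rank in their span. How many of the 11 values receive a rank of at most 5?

Sorted (ascending): 790, 896, 968, 1097, 1305, 1305, 1305, 1351, 1351, 1351, 1394
The 3 values of 1305 occupy positions 5–7 → each gets rank 7.
The 3 values of 1351 occupy positions 8–10 → each gets rank 10.
Ranks ≤ 5: {1, 2, 3, 4} → 4 values.

4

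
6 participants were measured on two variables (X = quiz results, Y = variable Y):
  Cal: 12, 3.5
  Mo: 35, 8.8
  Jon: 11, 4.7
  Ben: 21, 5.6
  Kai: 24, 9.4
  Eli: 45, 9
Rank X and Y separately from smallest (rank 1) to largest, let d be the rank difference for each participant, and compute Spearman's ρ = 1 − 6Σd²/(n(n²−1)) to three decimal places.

Ranks of variable 1: 2, 5, 1, 3, 4, 6
Ranks of variable 2: 1, 4, 2, 3, 6, 5
d = r₁ − r₂: 1, 1, -1, 0, -2, 1
d²: 1, 1, 1, 0, 4, 1; Σd² = 8
ρ = 1 − 6·8/(6·35) = 1 − 48/210 = 0.771

0.771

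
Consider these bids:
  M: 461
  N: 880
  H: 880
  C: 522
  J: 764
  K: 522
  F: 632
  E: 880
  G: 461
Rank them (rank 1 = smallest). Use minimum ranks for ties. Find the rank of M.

Sorted (ascending): 461, 461, 522, 522, 632, 764, 880, 880, 880
The 2 values of 461 occupy positions 1–2 → each gets rank 1.
The 2 values of 522 occupy positions 3–4 → each gets rank 3.
The 3 values of 880 occupy positions 7–9 → each gets rank 7.
M has value 461 → rank 1.

1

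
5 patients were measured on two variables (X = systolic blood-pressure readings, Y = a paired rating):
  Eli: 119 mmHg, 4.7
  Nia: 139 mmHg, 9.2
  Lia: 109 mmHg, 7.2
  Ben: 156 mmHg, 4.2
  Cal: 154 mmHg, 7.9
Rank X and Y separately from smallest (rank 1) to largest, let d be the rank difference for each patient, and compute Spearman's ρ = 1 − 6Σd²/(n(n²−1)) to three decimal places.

-0.200

Ranks of variable 1: 2, 3, 1, 5, 4
Ranks of variable 2: 2, 5, 3, 1, 4
d = r₁ − r₂: 0, -2, -2, 4, 0
d²: 0, 4, 4, 16, 0; Σd² = 24
ρ = 1 − 6·24/(5·24) = 1 − 144/120 = -0.200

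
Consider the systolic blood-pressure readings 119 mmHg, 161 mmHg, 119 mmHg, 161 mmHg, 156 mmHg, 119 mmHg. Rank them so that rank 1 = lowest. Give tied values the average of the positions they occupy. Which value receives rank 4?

Sorted (ascending): 119, 119, 119, 156, 161, 161
The 3 values of 119 occupy positions 1–3 → average rank 2.
The 2 values of 161 occupy positions 5–6 → average rank (5+6)/2 = 5.5.
Rank 4 → value 156.

156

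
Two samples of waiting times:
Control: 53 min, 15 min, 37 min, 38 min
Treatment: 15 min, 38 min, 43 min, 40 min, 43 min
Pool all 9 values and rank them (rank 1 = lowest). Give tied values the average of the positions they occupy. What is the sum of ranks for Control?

Sorted (ascending): 15, 15, 37, 38, 38, 40, 43, 43, 53
The 2 values of 15 occupy positions 1–2 → average rank (1+2)/2 = 1.5.
The 2 values of 38 occupy positions 4–5 → average rank (4+5)/2 = 4.5.
The 2 values of 43 occupy positions 7–8 → average rank (7+8)/2 = 7.5.
Control values → pooled ranks: 53→9, 15→1.5, 37→3, 38→4.5
Rank sum = 9 + 1.5 + 3 + 4.5 = 18

18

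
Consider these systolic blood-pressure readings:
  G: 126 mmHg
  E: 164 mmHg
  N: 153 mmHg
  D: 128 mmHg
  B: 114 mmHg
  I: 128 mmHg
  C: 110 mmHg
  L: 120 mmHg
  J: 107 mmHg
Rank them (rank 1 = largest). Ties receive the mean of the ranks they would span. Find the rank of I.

3.5

Sorted (descending): 164, 153, 128, 128, 126, 120, 114, 110, 107
The 2 values of 128 occupy positions 3–4 → average rank (3+4)/2 = 3.5.
I has value 128 mmHg → rank 3.5.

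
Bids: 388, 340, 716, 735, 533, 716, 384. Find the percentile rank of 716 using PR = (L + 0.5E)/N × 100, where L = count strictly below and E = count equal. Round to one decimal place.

71.4

N = 7.
Strictly below 716: 4. Equal to 716: 2.
PR = (4 + 0.5·2)/7 × 100 = 71.4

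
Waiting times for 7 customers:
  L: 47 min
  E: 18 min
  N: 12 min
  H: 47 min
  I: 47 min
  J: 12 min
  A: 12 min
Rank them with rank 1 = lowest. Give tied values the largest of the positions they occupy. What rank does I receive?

7

Sorted (ascending): 12, 12, 12, 18, 47, 47, 47
The 3 values of 12 occupy positions 1–3 → each gets rank 3.
The 3 values of 47 occupy positions 5–7 → each gets rank 7.
I has value 47 min → rank 7.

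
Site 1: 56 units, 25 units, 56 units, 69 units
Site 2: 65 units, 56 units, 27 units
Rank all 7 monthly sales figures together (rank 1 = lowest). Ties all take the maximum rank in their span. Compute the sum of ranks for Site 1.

Sorted (ascending): 25, 27, 56, 56, 56, 65, 69
The 3 values of 56 occupy positions 3–5 → each gets rank 5.
Site 1 values → pooled ranks: 56→5, 25→1, 56→5, 69→7
Rank sum = 5 + 1 + 5 + 7 = 18

18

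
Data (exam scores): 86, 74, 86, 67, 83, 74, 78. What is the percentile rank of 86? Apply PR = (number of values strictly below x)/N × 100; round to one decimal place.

N = 7.
Strictly below 86: 5. Equal to 86: 2.
PR = 5/7 × 100 = 71.4

71.4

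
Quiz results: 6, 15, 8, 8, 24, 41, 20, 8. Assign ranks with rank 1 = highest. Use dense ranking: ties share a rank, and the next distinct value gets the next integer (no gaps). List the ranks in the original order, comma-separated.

6, 4, 5, 5, 2, 1, 3, 5

Sorted (descending): 41, 24, 20, 15, 8, 8, 8, 6
The 3 values of 8 share dense rank 5.
Remaining distinct values take the next consecutive integers.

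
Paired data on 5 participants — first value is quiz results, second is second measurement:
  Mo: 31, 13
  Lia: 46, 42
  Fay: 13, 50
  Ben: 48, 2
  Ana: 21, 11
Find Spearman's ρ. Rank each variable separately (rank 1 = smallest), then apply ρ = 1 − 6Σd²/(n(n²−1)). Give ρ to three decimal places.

-0.600

Ranks of variable 1: 3, 4, 1, 5, 2
Ranks of variable 2: 3, 4, 5, 1, 2
d = r₁ − r₂: 0, 0, -4, 4, 0
d²: 0, 0, 16, 16, 0; Σd² = 32
ρ = 1 − 6·32/(5·24) = 1 − 192/120 = -0.600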